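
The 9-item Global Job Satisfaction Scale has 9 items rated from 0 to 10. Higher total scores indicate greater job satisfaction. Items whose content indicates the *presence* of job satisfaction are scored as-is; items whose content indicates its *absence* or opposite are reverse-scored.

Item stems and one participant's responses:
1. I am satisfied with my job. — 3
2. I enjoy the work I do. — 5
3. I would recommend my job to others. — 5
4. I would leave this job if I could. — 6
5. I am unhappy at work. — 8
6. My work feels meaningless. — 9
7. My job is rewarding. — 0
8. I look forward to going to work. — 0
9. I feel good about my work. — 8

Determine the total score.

Items 4, 5, 6 describe the absence/opposite of job satisfaction → reverse-score.
on a 0–10 scale, reversed = 10 − raw.
  item 1: 3
  item 2: 5
  item 3: 5
  item 4: 10 − 6 = 4
  item 5: 10 − 8 = 2
  item 6: 10 − 9 = 1
  item 7: 0
  item 8: 0
  item 9: 8
Total = 3 + 5 + 5 + 4 + 2 + 1 + 0 + 0 + 8 = 28

28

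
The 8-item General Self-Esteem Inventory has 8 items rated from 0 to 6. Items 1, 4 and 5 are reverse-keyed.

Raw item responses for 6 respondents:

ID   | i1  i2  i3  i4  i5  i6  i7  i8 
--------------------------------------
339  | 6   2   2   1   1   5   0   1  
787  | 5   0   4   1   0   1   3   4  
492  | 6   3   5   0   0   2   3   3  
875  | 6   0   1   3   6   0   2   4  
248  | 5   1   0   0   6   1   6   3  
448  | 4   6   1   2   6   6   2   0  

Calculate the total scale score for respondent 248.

18

Respondent 248 raw: 5, 1, 0, 0, 6, 1, 6, 3.
Reverse-coded (reverse-coded value = 6 − response):
  item 1: 6 − 5 = 1
  item 2: 1
  item 3: 0
  item 4: 6 − 0 = 6
  item 5: 6 − 6 = 0
  item 6: 1
  item 7: 6
  item 8: 3
Sum = 1 + 1 + 0 + 6 + 0 + 1 + 6 + 3 = 18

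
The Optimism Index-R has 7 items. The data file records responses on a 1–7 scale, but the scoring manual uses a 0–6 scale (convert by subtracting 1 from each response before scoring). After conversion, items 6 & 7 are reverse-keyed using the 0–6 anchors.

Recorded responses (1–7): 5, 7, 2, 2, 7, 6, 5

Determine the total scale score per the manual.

Convert to 0–6: 4, 6, 1, 1, 6, 5, 4
Reverse-coded (on a 0–6 scale, reversed = 6 − raw):
  item 6: 6 − 5 = 1
  item 7: 6 − 4 = 2
Scored: 4, 6, 1, 1, 6, 1, 2
Total = 21

21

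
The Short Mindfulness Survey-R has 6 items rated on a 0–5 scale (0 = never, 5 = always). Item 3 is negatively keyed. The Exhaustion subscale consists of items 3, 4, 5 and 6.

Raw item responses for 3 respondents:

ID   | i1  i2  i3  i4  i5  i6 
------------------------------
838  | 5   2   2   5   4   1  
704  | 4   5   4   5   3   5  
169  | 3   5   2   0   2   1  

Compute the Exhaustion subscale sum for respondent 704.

Respondent 704 raw: 4, 5, 4, 5, 3, 5.
Exhaustion items: 3, 4, 5, 6.
Reverse-coded (on a 0–5 scale, reversed = 5 − raw):
  item 3: 5 − 4 = 1
  item 4: 5
  item 5: 3
  item 6: 5
Sum = 1 + 5 + 3 + 5 = 14

14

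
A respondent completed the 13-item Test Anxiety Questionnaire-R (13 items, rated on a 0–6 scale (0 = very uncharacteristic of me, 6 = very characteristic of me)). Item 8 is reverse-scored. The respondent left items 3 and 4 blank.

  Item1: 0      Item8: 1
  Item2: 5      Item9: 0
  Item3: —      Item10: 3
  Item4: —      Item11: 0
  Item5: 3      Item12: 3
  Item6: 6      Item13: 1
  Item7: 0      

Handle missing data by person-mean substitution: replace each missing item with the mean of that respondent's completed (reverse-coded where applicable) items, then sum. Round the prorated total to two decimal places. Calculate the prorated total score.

Reverse-coded (reverse-coded value = 6 − response):
  item 8: 6 − 1 = 5
Completed scored items (11 of 13): 0, 5, 3, 6, 0, 5, 0, 3, 0, 3, 1; sum = 26.
Person mean = 26 / 11 ≈ 2.3636
Prorated total = (26 / 11) × 13 = 30.73 (to 2 dp)

30.73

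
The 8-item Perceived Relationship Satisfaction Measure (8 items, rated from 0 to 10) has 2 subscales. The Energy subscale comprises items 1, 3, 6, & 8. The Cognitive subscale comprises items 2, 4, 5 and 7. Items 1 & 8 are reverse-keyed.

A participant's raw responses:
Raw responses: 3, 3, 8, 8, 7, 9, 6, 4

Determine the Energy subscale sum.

Energy items: 1, 3, 6, 8.
Of these, items 1 & 8 are reverse-keyed; reverse-coded value = 10 − response.
  item 1: 10 − 3 = 7
  item 3: 8
  item 6: 9
  item 8: 10 − 4 = 6
Sum = 7 + 8 + 9 + 6 = 30

30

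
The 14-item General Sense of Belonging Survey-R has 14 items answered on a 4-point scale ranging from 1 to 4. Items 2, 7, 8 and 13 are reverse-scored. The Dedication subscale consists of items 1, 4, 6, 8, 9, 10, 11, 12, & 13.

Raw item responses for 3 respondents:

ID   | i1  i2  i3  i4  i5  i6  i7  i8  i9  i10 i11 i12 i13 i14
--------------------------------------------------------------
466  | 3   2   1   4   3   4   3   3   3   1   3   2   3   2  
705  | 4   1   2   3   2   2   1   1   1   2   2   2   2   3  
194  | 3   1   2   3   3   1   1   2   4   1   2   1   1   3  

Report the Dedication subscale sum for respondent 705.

23

Respondent 705 raw: 4, 1, 2, 3, 2, 2, 1, 1, 1, 2, 2, 2, 2, 3.
Dedication items: 1, 4, 6, 8, 9, 10, 11, 12, 13.
Reverse-coded (reverse-coded value = 5 − response):
  item 1: 4
  item 4: 3
  item 6: 2
  item 8: 5 − 1 = 4
  item 9: 1
  item 10: 2
  item 11: 2
  item 12: 2
  item 13: 5 − 2 = 3
Sum = 4 + 3 + 2 + 4 + 1 + 2 + 2 + 2 + 3 = 23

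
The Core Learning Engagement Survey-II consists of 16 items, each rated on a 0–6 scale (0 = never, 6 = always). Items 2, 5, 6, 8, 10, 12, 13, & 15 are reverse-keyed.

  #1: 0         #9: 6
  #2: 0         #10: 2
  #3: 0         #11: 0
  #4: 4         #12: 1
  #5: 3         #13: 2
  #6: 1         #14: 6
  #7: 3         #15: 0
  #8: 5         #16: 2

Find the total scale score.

Reverse-coded items (on a 0–6 scale, reversed = 6 − raw):
  item 2: 6 − 0 = 6
  item 5: 6 − 3 = 3
  item 6: 6 − 1 = 5
  item 8: 6 − 5 = 1
  item 10: 6 − 2 = 4
  item 12: 6 − 1 = 5
  item 13: 6 − 2 = 4
  item 15: 6 − 0 = 6
Scored responses: 0, 6, 0, 4, 3, 5, 3, 1, 6, 4, 0, 5, 4, 6, 6, 2
Total = 0 + 6 + 0 + 4 + 3 + 5 + 3 + 1 + 6 + 4 + 0 + 5 + 4 + 6 + 6 + 2 = 55

55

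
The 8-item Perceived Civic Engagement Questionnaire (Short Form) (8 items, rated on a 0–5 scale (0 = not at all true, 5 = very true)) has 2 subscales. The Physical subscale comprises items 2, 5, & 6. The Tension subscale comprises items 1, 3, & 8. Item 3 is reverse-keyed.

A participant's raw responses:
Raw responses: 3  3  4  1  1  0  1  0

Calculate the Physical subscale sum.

4

Physical items: 2, 5, 6.
  item 2: 3
  item 5: 1
  item 6: 0
Sum = 3 + 1 + 0 = 4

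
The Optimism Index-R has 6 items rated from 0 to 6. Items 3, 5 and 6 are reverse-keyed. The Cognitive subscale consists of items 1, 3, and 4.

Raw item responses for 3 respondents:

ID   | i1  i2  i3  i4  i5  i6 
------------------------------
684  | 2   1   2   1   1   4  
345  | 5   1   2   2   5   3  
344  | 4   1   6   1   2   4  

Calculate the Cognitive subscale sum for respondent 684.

Respondent 684 raw: 2, 1, 2, 1, 1, 4.
Cognitive items: 1, 3, 4.
Reverse-coded (reversed = (0+6) − raw = 6 − raw):
  item 1: 2
  item 3: 6 − 2 = 4
  item 4: 1
Sum = 2 + 4 + 1 = 7

7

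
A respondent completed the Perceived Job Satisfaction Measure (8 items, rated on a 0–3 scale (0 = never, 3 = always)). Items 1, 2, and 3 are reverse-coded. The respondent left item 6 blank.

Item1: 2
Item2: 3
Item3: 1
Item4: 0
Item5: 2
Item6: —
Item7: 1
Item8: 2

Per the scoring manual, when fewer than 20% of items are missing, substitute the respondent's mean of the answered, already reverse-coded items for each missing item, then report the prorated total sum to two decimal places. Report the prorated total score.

9.14

Reverse-coded (reversed = (0+3) − raw = 3 − raw):
  item 1: 3 − 2 = 1
  item 2: 3 − 3 = 0
  item 3: 3 − 1 = 2
Completed scored items (7 of 8): 1, 0, 2, 0, 2, 1, 2; sum = 8.
Person mean = 8 / 7 ≈ 1.1429
Prorated total = (8 / 7) × 8 = 9.14 (to 2 dp)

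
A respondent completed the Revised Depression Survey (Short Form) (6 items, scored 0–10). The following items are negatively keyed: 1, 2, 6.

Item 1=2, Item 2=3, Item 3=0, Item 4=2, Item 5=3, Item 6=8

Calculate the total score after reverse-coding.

Apply reverse scoring (on a 0–10 scale, reversed = 10 − raw):
  item 1: 10 − 2 = 8
  item 2: 10 − 3 = 7
  item 6: 10 − 8 = 2
Scored items: 8, 7, 0, 2, 3, 2
Total = 8 + 7 + 0 + 2 + 3 + 2 = 22

22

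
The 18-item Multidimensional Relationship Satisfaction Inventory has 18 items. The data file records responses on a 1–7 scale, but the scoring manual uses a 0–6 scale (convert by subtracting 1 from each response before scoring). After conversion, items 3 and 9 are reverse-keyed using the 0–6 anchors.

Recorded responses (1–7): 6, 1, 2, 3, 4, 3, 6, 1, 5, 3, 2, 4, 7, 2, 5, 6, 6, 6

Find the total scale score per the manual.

Convert to 0–6: 5, 0, 1, 2, 3, 2, 5, 0, 4, 2, 1, 3, 6, 1, 4, 5, 5, 5
Reverse-coded (reversed = (0+6) − raw = 6 − raw):
  item 3: 6 − 1 = 5
  item 9: 6 − 4 = 2
Scored: 5, 0, 5, 2, 3, 2, 5, 0, 2, 2, 1, 3, 6, 1, 4, 5, 5, 5
Total = 56

56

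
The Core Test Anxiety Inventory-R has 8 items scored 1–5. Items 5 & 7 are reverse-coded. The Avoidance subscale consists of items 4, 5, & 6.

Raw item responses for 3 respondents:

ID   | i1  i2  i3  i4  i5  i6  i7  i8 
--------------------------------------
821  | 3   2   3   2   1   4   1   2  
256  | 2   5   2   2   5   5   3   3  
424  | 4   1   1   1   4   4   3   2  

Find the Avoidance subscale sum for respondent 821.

11

Respondent 821 raw: 3, 2, 3, 2, 1, 4, 1, 2.
Avoidance items: 4, 5, 6.
Reverse-coded (reverse-coded value = 6 − response):
  item 4: 2
  item 5: 6 − 1 = 5
  item 6: 4
Sum = 2 + 5 + 4 = 11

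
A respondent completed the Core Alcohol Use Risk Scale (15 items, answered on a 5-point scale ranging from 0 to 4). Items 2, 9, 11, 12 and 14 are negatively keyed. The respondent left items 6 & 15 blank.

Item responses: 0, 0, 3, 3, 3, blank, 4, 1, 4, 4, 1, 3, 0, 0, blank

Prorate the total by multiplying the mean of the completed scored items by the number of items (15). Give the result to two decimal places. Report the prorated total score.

34.62

Reverse-coded (on a 0–4 scale, reversed = 4 − raw):
  item 2: 4 − 0 = 4
  item 9: 4 − 4 = 0
  item 11: 4 − 1 = 3
  item 12: 4 − 3 = 1
  item 14: 4 − 0 = 4
Completed scored items (13 of 15): 0, 4, 3, 3, 3, 4, 1, 0, 4, 3, 1, 0, 4; sum = 30.
Person mean = 30 / 13 ≈ 2.3077
Prorated total = (30 / 13) × 15 = 34.62 (to 2 dp)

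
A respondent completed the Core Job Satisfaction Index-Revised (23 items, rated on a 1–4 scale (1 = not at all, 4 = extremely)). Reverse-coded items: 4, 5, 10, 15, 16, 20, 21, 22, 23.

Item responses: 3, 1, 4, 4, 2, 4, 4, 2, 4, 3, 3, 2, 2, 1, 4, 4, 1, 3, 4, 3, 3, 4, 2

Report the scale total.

Raw sum = 67. Reverse-coded items: 4, 5, 10, 15, 16, 20, 21, 22, 23; their raw sum = 29.
Each reversal replaces raw with 5 − raw, changing the total by 5 − 2·raw per item.
Total = 67 + 9·5 − 2·29 = 67 + 45 − 58 = 54

54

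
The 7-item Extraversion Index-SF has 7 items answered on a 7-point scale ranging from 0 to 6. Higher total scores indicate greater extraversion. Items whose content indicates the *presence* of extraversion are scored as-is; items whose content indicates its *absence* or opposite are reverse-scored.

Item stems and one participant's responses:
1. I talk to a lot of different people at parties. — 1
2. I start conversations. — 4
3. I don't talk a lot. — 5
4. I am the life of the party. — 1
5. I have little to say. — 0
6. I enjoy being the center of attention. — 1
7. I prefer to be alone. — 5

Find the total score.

Items 3, 5, 7 describe the absence/opposite of extraversion → reverse-score.
on a 0–6 scale, reversed = 6 − raw.
  item 1: 1
  item 2: 4
  item 3: 6 − 5 = 1
  item 4: 1
  item 5: 6 − 0 = 6
  item 6: 1
  item 7: 6 − 5 = 1
Total = 1 + 4 + 1 + 1 + 6 + 1 + 1 = 15

15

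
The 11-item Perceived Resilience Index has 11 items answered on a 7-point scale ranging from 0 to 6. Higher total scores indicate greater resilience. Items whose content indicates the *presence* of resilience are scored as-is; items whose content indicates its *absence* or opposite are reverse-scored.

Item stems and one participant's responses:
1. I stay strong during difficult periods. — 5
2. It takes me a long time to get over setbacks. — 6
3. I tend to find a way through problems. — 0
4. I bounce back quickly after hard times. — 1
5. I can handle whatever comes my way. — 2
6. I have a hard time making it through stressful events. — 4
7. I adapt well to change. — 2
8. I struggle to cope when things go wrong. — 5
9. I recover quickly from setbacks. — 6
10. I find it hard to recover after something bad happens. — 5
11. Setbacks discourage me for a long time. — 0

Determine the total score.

Items 2, 6, 8, 10, 11 describe the absence/opposite of resilience → reverse-score.
reverse-coded value = 6 − response.
  item 1: 5
  item 2: 6 − 6 = 0
  item 3: 0
  item 4: 1
  item 5: 2
  item 6: 6 − 4 = 2
  item 7: 2
  item 8: 6 − 5 = 1
  item 9: 6
  item 10: 6 − 5 = 1
  item 11: 6 − 0 = 6
Total = 5 + 0 + 0 + 1 + 2 + 2 + 2 + 1 + 6 + 1 + 6 = 26

26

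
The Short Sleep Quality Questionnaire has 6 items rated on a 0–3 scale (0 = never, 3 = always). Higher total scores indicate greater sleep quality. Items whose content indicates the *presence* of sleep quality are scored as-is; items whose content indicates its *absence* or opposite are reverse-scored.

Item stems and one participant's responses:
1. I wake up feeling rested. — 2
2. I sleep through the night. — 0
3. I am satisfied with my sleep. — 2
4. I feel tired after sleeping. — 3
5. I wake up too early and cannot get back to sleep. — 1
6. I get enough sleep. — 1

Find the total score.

Items 4, 5 describe the absence/opposite of sleep quality → reverse-score.
reversed = (0+3) − raw = 3 − raw.
  item 1: 2
  item 2: 0
  item 3: 2
  item 4: 3 − 3 = 0
  item 5: 3 − 1 = 2
  item 6: 1
Total = 2 + 0 + 2 + 0 + 2 + 1 = 7

7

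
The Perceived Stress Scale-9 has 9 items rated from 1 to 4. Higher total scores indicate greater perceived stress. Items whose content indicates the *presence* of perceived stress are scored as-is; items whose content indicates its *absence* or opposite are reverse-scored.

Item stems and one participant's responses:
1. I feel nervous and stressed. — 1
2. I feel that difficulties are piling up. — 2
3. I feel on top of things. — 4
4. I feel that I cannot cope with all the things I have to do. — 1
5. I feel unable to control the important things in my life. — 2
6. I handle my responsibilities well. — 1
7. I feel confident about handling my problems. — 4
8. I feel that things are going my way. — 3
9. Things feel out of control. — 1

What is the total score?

Items 3, 6, 7, 8 describe the absence/opposite of perceived stress → reverse-score.
on a 1–4 scale, reversed = 5 − raw.
  item 1: 1
  item 2: 2
  item 3: 5 − 4 = 1
  item 4: 1
  item 5: 2
  item 6: 5 − 1 = 4
  item 7: 5 − 4 = 1
  item 8: 5 − 3 = 2
  item 9: 1
Total = 1 + 2 + 1 + 1 + 2 + 4 + 1 + 2 + 1 = 15

15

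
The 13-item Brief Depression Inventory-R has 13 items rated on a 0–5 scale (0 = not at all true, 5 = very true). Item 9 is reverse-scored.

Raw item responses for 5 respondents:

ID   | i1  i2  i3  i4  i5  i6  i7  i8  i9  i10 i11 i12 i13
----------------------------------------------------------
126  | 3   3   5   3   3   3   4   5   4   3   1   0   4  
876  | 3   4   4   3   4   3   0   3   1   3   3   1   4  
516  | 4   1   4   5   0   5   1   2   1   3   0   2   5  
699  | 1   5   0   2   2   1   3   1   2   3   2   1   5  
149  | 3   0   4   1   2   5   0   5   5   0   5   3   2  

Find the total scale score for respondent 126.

38

Respondent 126 raw: 3, 3, 5, 3, 3, 3, 4, 5, 4, 3, 1, 0, 4.
Reverse-coded (reverse-coded value = 5 − response):
  item 1: 3
  item 2: 3
  item 3: 5
  item 4: 3
  item 5: 3
  item 6: 3
  item 7: 4
  item 8: 5
  item 9: 5 − 4 = 1
  item 10: 3
  item 11: 1
  item 12: 0
  item 13: 4
Sum = 3 + 3 + 5 + 3 + 3 + 3 + 4 + 5 + 1 + 3 + 1 + 0 + 4 = 38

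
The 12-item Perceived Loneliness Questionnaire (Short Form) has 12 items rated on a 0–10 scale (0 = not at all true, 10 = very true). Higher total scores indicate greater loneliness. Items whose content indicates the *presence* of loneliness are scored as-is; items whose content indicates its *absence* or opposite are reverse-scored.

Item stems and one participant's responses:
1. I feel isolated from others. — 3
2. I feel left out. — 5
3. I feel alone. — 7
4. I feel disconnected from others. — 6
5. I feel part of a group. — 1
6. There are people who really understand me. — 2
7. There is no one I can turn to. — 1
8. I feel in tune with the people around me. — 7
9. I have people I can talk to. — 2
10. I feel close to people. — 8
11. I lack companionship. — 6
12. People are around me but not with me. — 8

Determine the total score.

66

Items 5, 6, 8, 9, 10 describe the absence/opposite of loneliness → reverse-score.
reversed = (0+10) − raw = 10 − raw.
  item 1: 3
  item 2: 5
  item 3: 7
  item 4: 6
  item 5: 10 − 1 = 9
  item 6: 10 − 2 = 8
  item 7: 1
  item 8: 10 − 7 = 3
  item 9: 10 − 2 = 8
  item 10: 10 − 8 = 2
  item 11: 6
  item 12: 8
Total = 3 + 5 + 7 + 6 + 9 + 8 + 1 + 3 + 8 + 2 + 6 + 8 = 66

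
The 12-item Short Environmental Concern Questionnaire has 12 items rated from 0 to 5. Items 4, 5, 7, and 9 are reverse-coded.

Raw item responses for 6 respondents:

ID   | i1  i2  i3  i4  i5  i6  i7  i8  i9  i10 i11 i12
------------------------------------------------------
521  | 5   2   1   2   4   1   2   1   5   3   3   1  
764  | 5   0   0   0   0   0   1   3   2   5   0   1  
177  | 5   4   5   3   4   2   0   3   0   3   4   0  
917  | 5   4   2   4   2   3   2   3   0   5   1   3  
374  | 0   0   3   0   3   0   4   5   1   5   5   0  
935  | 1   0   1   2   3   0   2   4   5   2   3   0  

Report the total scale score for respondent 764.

31

Respondent 764 raw: 5, 0, 0, 0, 0, 0, 1, 3, 2, 5, 0, 1.
Reverse-coded (on a 0–5 scale, reversed = 5 − raw):
  item 1: 5
  item 2: 0
  item 3: 0
  item 4: 5 − 0 = 5
  item 5: 5 − 0 = 5
  item 6: 0
  item 7: 5 − 1 = 4
  item 8: 3
  item 9: 5 − 2 = 3
  item 10: 5
  item 11: 0
  item 12: 1
Sum = 5 + 0 + 0 + 5 + 5 + 0 + 4 + 3 + 3 + 5 + 0 + 1 = 31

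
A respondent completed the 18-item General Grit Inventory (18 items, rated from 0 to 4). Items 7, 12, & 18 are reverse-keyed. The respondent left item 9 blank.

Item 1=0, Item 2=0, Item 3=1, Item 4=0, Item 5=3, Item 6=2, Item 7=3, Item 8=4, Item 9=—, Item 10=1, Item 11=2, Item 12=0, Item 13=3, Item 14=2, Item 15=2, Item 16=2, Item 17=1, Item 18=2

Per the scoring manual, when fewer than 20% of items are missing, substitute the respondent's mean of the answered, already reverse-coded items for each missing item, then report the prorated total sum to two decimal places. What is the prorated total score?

31.76

Reverse-coded (reversed = (0+4) − raw = 4 − raw):
  item 7: 4 − 3 = 1
  item 12: 4 − 0 = 4
  item 18: 4 − 2 = 2
Completed scored items (17 of 18): 0, 0, 1, 0, 3, 2, 1, 4, 1, 2, 4, 3, 2, 2, 2, 1, 2; sum = 30.
Person mean = 30 / 17 ≈ 1.7647
Prorated total = (30 / 17) × 18 = 31.76 (to 2 dp)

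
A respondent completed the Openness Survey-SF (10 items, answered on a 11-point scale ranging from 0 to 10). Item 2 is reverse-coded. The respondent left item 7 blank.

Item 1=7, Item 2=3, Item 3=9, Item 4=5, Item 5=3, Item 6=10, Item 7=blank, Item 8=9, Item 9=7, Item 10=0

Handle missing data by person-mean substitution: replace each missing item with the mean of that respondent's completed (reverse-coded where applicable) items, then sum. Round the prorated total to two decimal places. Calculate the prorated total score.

Reverse-coded (reversed = (0+10) − raw = 10 − raw):
  item 2: 10 − 3 = 7
Completed scored items (9 of 10): 7, 7, 9, 5, 3, 10, 9, 7, 0; sum = 57.
Person mean = 57 / 9 ≈ 6.3333
Prorated total = (57 / 9) × 10 = 63.33 (to 2 dp)

63.33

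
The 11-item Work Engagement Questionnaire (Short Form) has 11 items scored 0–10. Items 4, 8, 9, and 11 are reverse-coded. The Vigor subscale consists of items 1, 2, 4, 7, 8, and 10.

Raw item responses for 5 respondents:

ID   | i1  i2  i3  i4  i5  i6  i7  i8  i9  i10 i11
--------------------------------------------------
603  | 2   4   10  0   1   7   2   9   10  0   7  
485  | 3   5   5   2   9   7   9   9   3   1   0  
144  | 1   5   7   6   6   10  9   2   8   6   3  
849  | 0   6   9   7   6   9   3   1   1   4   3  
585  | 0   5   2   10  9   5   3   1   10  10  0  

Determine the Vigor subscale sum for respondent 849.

25

Respondent 849 raw: 0, 6, 9, 7, 6, 9, 3, 1, 1, 4, 3.
Vigor items: 1, 2, 4, 7, 8, 10.
Reverse-coded (reversed = (0+10) − raw = 10 − raw):
  item 1: 0
  item 2: 6
  item 4: 10 − 7 = 3
  item 7: 3
  item 8: 10 − 1 = 9
  item 10: 4
Sum = 0 + 6 + 3 + 3 + 9 + 4 = 25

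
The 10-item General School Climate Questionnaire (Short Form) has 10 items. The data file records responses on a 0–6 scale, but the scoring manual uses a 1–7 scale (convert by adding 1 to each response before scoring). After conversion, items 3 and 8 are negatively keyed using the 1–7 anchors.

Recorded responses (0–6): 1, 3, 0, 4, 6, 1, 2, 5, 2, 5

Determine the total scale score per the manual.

41

Convert to 1–7: 2, 4, 1, 5, 7, 2, 3, 6, 3, 6
Reverse-coded (reversed = (1+7) − raw = 8 − raw):
  item 3: 8 − 1 = 7
  item 8: 8 − 6 = 2
Scored: 2, 4, 7, 5, 7, 2, 3, 2, 3, 6
Total = 41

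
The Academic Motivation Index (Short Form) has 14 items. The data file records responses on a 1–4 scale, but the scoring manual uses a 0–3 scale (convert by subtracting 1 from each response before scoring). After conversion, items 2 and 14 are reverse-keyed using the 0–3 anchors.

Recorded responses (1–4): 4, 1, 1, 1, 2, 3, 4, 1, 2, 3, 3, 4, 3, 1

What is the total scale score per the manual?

25

Convert to 0–3: 3, 0, 0, 0, 1, 2, 3, 0, 1, 2, 2, 3, 2, 0
Reverse-coded (on a 0–3 scale, reversed = 3 − raw):
  item 2: 3 − 0 = 3
  item 14: 3 − 0 = 3
Scored: 3, 3, 0, 0, 1, 2, 3, 0, 1, 2, 2, 3, 2, 3
Total = 25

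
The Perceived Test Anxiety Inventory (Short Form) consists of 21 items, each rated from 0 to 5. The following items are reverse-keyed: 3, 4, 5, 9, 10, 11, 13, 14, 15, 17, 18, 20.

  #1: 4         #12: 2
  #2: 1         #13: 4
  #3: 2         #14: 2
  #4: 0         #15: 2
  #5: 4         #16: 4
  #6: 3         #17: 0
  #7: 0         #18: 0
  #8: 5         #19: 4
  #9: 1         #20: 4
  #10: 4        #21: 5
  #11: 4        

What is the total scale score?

61

Reversing items 3, 4, 5, 9, 10, 11, 13, 14, 15, 17, 18 and 20 with 5 − raw:
Total = 4 + 1 + (5−2) + (5−0) + (5−4) + 3 + 0 + 5 + (5−1) + (5−4) + (5−4) + 2 + (5−4) + (5−2) + (5−2) + 4 + (5−0) + (5−0) + 4 + (5−4) + 5
      = 4 + 1 + 3 + 5 + 1 + 3 + 0 + 5 + 4 + 1 + 1 + 2 + 1 + 3 + 3 + 4 + 5 + 5 + 4 + 1 + 5 = 61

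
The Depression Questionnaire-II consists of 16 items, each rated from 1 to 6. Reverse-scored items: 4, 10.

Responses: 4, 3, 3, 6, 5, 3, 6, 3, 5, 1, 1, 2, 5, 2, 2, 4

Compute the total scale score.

55

Raw sum = 55. Reverse-scored items: 4, 10; their raw sum = 7.
Each reversal replaces raw with 7 − raw, changing the total by 7 − 2·raw per item.
Total = 55 + 2·7 − 2·7 = 55 + 14 − 14 = 55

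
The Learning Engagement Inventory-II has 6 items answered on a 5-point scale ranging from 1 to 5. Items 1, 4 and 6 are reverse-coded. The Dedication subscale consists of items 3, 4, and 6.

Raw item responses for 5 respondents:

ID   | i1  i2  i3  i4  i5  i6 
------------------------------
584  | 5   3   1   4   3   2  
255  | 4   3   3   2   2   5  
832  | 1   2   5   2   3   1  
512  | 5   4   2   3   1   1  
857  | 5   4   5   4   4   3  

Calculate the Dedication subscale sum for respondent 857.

10

Respondent 857 raw: 5, 4, 5, 4, 4, 3.
Dedication items: 3, 4, 6.
Reverse-coded (reversed = (1+5) − raw = 6 − raw):
  item 3: 5
  item 4: 6 − 4 = 2
  item 6: 6 − 3 = 3
Sum = 5 + 2 + 3 = 10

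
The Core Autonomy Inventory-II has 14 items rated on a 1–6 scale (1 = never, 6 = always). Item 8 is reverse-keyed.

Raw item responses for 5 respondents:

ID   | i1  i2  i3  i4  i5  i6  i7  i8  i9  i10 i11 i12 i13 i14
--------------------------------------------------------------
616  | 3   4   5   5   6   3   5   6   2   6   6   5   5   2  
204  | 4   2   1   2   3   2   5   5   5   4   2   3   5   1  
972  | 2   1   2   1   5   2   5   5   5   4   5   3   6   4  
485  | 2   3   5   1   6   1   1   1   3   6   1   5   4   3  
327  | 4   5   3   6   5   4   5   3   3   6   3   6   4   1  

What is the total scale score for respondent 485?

47

Respondent 485 raw: 2, 3, 5, 1, 6, 1, 1, 1, 3, 6, 1, 5, 4, 3.
Reverse-coded (on a 1–6 scale, reversed = 7 − raw):
  item 1: 2
  item 2: 3
  item 3: 5
  item 4: 1
  item 5: 6
  item 6: 1
  item 7: 1
  item 8: 7 − 1 = 6
  item 9: 3
  item 10: 6
  item 11: 1
  item 12: 5
  item 13: 4
  item 14: 3
Sum = 2 + 3 + 5 + 1 + 6 + 1 + 1 + 6 + 3 + 6 + 1 + 5 + 4 + 3 = 47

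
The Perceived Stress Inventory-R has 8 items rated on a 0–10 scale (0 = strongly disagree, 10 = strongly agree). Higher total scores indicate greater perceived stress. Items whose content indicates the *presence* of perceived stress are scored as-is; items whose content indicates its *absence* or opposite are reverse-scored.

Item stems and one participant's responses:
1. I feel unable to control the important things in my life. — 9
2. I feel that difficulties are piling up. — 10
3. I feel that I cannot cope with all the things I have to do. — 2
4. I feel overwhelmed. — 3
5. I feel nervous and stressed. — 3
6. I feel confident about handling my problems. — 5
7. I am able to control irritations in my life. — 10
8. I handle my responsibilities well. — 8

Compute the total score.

34

Items 6, 7, 8 describe the absence/opposite of perceived stress → reverse-score.
reversed = (0+10) − raw = 10 − raw.
  item 1: 9
  item 2: 10
  item 3: 2
  item 4: 3
  item 5: 3
  item 6: 10 − 5 = 5
  item 7: 10 − 10 = 0
  item 8: 10 − 8 = 2
Total = 9 + 10 + 2 + 3 + 3 + 5 + 0 + 2 = 34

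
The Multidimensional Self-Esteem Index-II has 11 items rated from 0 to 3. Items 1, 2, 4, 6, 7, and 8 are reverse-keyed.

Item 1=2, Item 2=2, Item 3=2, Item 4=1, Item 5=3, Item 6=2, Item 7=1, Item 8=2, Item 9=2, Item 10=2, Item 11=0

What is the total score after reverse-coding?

17

Reverse-keyed items use 3 − raw:
  item 1: 3 − 2 = 1
  item 2: 3 − 2 = 1
  item 4: 3 − 1 = 2
  item 6: 3 − 2 = 1
  item 7: 3 − 1 = 2
  item 8: 3 − 2 = 1
Scored items: 1, 1, 2, 2, 3, 1, 2, 1, 2, 2, 0
Total = 1 + 1 + 2 + 2 + 3 + 1 + 2 + 1 + 2 + 2 + 0 = 17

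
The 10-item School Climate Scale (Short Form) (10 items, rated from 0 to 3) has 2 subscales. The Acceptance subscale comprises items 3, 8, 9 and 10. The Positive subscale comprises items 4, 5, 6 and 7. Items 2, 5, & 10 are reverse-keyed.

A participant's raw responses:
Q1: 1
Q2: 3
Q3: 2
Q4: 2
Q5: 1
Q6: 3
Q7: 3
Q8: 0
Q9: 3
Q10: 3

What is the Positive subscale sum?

Positive items: 4, 5, 6, 7.
Of these, item 5 is reverse-keyed; reversed = (0+3) − raw = 3 − raw.
  item 4: 2
  item 5: 3 − 1 = 2
  item 6: 3
  item 7: 3
Sum = 2 + 2 + 3 + 3 = 10

10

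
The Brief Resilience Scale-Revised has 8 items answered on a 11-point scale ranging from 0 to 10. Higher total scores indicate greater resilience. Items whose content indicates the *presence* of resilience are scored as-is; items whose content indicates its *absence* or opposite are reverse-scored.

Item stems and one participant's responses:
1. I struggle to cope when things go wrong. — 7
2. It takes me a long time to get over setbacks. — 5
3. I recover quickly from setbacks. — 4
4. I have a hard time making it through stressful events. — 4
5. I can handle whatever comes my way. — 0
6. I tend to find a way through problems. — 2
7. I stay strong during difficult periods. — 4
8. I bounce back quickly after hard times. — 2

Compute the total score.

26

Items 1, 2, 4 describe the absence/opposite of resilience → reverse-score.
reverse-coded value = 10 − response.
  item 1: 10 − 7 = 3
  item 2: 10 − 5 = 5
  item 3: 4
  item 4: 10 − 4 = 6
  item 5: 0
  item 6: 2
  item 7: 4
  item 8: 2
Total = 3 + 5 + 4 + 6 + 0 + 2 + 4 + 2 = 26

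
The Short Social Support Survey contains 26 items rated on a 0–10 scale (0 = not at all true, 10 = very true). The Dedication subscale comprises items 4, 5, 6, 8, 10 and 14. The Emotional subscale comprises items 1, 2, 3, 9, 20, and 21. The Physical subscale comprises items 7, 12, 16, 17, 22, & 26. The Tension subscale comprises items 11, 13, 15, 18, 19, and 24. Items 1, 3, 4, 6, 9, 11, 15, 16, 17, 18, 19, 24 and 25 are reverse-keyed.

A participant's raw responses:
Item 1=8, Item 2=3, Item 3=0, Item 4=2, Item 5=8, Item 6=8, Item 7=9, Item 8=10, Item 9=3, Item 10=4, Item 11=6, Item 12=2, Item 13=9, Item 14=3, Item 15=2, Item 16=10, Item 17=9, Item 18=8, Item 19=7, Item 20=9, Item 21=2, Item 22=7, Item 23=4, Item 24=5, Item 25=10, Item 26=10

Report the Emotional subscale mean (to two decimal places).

5.50

Emotional items: 1, 2, 3, 9, 20, 21.
Of these, items 1, 3 and 9 are reverse-keyed; on a 0–10 scale, reversed = 10 − raw.
  item 1: 10 − 8 = 2
  item 2: 3
  item 3: 10 − 0 = 10
  item 9: 10 − 3 = 7
  item 20: 9
  item 21: 2
Sum = 2 + 3 + 10 + 7 + 9 + 2 = 33
Mean = 33 / 6 = 5.50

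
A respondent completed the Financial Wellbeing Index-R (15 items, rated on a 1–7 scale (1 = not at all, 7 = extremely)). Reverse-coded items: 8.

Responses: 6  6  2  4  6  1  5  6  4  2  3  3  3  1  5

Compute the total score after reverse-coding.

53

Reverse-coded items (reverse-coded value = 8 − response):
  item 8: 8 − 6 = 2
After reverse-coding: 6, 6, 2, 4, 6, 1, 5, 2, 4, 2, 3, 3, 3, 1, 5
Total = 6 + 6 + 2 + 4 + 6 + 1 + 5 + 2 + 4 + 2 + 3 + 3 + 3 + 1 + 5 = 53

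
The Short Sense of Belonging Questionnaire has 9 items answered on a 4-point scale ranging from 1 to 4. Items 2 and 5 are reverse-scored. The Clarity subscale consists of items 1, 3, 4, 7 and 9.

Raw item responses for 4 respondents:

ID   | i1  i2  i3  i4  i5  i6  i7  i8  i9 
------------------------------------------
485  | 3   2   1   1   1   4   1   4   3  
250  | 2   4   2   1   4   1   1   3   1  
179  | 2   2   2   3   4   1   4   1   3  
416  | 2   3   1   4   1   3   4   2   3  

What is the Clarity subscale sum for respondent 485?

9

Respondent 485 raw: 3, 2, 1, 1, 1, 4, 1, 4, 3.
Clarity items: 1, 3, 4, 7, 9.
Reverse-coded (reverse-coded value = 5 − response):
  item 1: 3
  item 3: 1
  item 4: 1
  item 7: 1
  item 9: 3
Sum = 3 + 1 + 1 + 1 + 3 = 9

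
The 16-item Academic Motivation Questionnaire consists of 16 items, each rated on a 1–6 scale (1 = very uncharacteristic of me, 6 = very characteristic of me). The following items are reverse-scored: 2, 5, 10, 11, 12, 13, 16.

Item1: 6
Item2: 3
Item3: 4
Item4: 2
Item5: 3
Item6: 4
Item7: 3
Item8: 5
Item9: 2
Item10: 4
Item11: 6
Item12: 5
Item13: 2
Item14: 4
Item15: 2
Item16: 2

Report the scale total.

Reverse-coded items (on a 1–6 scale, reversed = 7 − raw):
  item 2: 7 − 3 = 4
  item 5: 7 − 3 = 4
  item 10: 7 − 4 = 3
  item 11: 7 − 6 = 1
  item 12: 7 − 5 = 2
  item 13: 7 − 2 = 5
  item 16: 7 − 2 = 5
After reverse-coding: 6, 4, 4, 2, 4, 4, 3, 5, 2, 3, 1, 2, 5, 4, 2, 5
Total = 6 + 4 + 4 + 2 + 4 + 4 + 3 + 5 + 2 + 3 + 1 + 2 + 5 + 4 + 2 + 5 = 56

56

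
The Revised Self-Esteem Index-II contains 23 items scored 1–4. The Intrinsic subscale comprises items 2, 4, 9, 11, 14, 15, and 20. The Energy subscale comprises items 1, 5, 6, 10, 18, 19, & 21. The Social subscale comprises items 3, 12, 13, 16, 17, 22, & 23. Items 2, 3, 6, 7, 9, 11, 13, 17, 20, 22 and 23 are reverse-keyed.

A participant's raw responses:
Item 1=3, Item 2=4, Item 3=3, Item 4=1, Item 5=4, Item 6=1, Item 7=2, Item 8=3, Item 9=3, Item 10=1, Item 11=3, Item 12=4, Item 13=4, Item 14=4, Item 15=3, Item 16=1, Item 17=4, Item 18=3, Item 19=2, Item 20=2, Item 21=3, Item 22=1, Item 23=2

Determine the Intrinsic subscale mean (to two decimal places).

Intrinsic items: 2, 4, 9, 11, 14, 15, 20.
Of these, items 2, 9, 11, & 20 are reverse-keyed; reverse-coded value = 5 − response.
  item 2: 5 − 4 = 1
  item 4: 1
  item 9: 5 − 3 = 2
  item 11: 5 − 3 = 2
  item 14: 4
  item 15: 3
  item 20: 5 − 2 = 3
Sum = 1 + 1 + 2 + 2 + 4 + 3 + 3 = 16
Mean = 16 / 7 = 2.29

2.29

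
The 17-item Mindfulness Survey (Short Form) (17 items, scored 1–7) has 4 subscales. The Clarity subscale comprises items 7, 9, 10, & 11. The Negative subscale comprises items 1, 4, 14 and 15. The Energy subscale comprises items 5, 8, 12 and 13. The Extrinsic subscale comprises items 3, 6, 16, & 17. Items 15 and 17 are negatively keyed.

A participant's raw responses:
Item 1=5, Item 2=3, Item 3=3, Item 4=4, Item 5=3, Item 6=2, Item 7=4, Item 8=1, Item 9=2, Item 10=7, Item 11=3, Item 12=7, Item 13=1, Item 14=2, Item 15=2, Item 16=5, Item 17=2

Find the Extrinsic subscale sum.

16

Extrinsic items: 3, 6, 16, 17.
Of these, item 17 is negatively keyed; reverse-coded value = 8 − response.
  item 3: 3
  item 6: 2
  item 16: 5
  item 17: 8 − 2 = 6
Sum = 3 + 2 + 5 + 6 = 16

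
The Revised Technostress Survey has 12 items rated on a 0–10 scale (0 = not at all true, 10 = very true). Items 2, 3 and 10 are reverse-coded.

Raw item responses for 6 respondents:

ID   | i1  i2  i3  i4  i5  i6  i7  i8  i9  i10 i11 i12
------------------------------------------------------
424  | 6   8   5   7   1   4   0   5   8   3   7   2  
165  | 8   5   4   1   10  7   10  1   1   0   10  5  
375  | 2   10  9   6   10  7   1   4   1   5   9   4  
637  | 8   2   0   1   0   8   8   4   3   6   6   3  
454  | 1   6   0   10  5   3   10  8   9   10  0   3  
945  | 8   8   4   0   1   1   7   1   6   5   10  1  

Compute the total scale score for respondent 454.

Respondent 454 raw: 1, 6, 0, 10, 5, 3, 10, 8, 9, 10, 0, 3.
Reverse-coded (reverse-coded value = 10 − response):
  item 1: 1
  item 2: 10 − 6 = 4
  item 3: 10 − 0 = 10
  item 4: 10
  item 5: 5
  item 6: 3
  item 7: 10
  item 8: 8
  item 9: 9
  item 10: 10 − 10 = 0
  item 11: 0
  item 12: 3
Sum = 1 + 4 + 10 + 10 + 5 + 3 + 10 + 8 + 9 + 0 + 0 + 3 = 63

63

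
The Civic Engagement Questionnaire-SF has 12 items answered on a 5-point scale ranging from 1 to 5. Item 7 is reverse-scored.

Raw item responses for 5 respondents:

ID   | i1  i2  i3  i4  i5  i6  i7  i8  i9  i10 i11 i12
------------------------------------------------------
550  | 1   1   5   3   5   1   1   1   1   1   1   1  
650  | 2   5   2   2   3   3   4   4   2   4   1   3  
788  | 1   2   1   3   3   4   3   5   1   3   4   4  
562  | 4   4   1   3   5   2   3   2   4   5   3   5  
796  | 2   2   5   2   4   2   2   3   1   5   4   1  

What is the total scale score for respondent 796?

Respondent 796 raw: 2, 2, 5, 2, 4, 2, 2, 3, 1, 5, 4, 1.
Reverse-coded (reverse-coded value = 6 − response):
  item 1: 2
  item 2: 2
  item 3: 5
  item 4: 2
  item 5: 4
  item 6: 2
  item 7: 6 − 2 = 4
  item 8: 3
  item 9: 1
  item 10: 5
  item 11: 4
  item 12: 1
Sum = 2 + 2 + 5 + 2 + 4 + 2 + 4 + 3 + 1 + 5 + 4 + 1 = 35

35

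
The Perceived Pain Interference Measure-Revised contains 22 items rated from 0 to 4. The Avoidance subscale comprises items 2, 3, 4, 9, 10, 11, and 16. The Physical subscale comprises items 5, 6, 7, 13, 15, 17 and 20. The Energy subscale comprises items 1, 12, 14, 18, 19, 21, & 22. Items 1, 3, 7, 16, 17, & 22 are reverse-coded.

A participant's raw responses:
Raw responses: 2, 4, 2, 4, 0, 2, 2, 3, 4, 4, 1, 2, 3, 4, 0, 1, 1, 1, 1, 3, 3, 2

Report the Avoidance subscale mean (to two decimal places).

Avoidance items: 2, 3, 4, 9, 10, 11, 16.
Of these, items 3 and 16 are reverse-coded; reversed = (0+4) − raw = 4 − raw.
  item 2: 4
  item 3: 4 − 2 = 2
  item 4: 4
  item 9: 4
  item 10: 4
  item 11: 1
  item 16: 4 − 1 = 3
Sum = 4 + 2 + 4 + 4 + 4 + 1 + 3 = 22
Mean = 22 / 7 = 3.14

3.14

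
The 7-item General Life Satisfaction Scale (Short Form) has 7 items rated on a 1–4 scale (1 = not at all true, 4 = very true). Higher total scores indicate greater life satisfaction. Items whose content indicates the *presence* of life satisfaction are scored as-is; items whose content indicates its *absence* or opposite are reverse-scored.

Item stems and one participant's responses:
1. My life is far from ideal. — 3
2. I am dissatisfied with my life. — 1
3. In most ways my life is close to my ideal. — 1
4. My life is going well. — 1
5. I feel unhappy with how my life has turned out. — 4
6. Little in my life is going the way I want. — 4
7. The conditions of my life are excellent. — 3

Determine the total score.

Items 1, 2, 5, 6 describe the absence/opposite of life satisfaction → reverse-score.
reversed = (1+4) − raw = 5 − raw.
  item 1: 5 − 3 = 2
  item 2: 5 − 1 = 4
  item 3: 1
  item 4: 1
  item 5: 5 − 4 = 1
  item 6: 5 − 4 = 1
  item 7: 3
Total = 2 + 4 + 1 + 1 + 1 + 1 + 3 = 13

13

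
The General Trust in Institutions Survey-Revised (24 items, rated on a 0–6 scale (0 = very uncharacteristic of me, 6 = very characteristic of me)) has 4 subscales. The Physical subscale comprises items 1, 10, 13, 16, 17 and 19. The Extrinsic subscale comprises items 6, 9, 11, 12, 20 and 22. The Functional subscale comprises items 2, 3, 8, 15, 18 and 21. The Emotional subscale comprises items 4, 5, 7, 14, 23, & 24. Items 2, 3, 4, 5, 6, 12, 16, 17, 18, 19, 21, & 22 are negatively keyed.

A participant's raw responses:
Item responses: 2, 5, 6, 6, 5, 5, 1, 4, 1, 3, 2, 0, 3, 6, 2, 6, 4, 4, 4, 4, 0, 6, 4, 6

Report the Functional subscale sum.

Functional items: 2, 3, 8, 15, 18, 21.
Of these, items 2, 3, 18, & 21 are negatively keyed; on a 0–6 scale, reversed = 6 − raw.
  item 2: 6 − 5 = 1
  item 3: 6 − 6 = 0
  item 8: 4
  item 15: 2
  item 18: 6 − 4 = 2
  item 21: 6 − 0 = 6
Sum = 1 + 0 + 4 + 2 + 2 + 6 = 15

15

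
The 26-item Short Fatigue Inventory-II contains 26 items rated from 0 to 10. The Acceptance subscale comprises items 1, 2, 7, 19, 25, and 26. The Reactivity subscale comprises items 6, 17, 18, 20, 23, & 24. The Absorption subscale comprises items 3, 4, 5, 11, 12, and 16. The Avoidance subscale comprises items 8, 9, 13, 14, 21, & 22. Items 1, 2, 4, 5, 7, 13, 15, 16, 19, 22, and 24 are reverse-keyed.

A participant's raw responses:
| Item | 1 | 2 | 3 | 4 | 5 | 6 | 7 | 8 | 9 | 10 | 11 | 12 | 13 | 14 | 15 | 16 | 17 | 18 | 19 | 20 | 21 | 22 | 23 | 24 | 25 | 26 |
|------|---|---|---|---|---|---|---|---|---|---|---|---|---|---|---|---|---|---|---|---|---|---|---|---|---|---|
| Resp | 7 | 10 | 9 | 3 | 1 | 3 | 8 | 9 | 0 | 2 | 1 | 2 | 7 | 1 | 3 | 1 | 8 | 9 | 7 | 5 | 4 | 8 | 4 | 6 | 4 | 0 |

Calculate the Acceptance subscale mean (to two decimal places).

Acceptance items: 1, 2, 7, 19, 25, 26.
Of these, items 1, 2, 7, & 19 are reverse-keyed; reversed = (0+10) − raw = 10 − raw.
  item 1: 10 − 7 = 3
  item 2: 10 − 10 = 0
  item 7: 10 − 8 = 2
  item 19: 10 − 7 = 3
  item 25: 4
  item 26: 0
Sum = 3 + 0 + 2 + 3 + 4 + 0 = 12
Mean = 12 / 6 = 2.00

2.00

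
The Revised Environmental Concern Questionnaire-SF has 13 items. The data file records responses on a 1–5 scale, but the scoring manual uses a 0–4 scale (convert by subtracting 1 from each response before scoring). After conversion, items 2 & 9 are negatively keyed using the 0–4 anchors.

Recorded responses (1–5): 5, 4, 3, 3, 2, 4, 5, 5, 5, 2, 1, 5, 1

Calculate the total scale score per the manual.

Convert to 0–4: 4, 3, 2, 2, 1, 3, 4, 4, 4, 1, 0, 4, 0
Reverse-coded (on a 0–4 scale, reversed = 4 − raw):
  item 2: 4 − 3 = 1
  item 9: 4 − 4 = 0
Scored: 4, 1, 2, 2, 1, 3, 4, 4, 0, 1, 0, 4, 0
Total = 26

26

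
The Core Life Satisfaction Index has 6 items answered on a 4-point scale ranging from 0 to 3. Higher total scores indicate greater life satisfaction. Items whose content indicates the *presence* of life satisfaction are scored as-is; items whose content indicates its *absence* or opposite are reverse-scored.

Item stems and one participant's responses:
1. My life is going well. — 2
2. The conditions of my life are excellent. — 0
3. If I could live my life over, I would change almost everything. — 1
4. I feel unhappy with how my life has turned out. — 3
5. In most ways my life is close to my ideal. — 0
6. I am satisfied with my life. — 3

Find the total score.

7

Items 3, 4 describe the absence/opposite of life satisfaction → reverse-score.
reverse-coded value = 3 − response.
  item 1: 2
  item 2: 0
  item 3: 3 − 1 = 2
  item 4: 3 − 3 = 0
  item 5: 0
  item 6: 3
Total = 2 + 0 + 2 + 0 + 0 + 3 = 7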